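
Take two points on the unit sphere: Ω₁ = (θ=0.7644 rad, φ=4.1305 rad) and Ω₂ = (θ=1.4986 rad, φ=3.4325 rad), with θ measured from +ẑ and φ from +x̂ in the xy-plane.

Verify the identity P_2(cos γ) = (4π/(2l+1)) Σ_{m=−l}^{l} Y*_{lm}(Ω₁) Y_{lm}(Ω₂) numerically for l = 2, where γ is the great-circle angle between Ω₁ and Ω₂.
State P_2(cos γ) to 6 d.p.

Term-by-term m-sum for l=2 (normalisation 4π/5 = 2.513274):
  m=-2: -0.073248+0.169913i × +0.321040-0.211169i = +0.012365+0.070016i  (running Σ = +0.012365+0.070016i)
  m=-1: -0.212110-0.322419i × -0.053246+0.015942i = +0.016434+0.013786i  (running Σ = +0.028799+0.083803i)
  m=0: +0.177558-0.000000i × -0.310468+0.000000i = -0.055126+0.000000i  (running Σ = -0.026327+0.083803i)
  m=1: +0.212110-0.322419i × +0.053246+0.015942i = +0.016434-0.013786i  (running Σ = -0.009893+0.070016i)
  m=2: -0.073248-0.169913i × +0.321040+0.211169i = +0.012365-0.070016i  (running Σ = +0.002472+0.000000i)
Accumulated sum +0.002472+0.000000i; after 4π/(2l+1) scaling, +0.006212+0.000000i ⇒ P_2 = 0.006212

0.006212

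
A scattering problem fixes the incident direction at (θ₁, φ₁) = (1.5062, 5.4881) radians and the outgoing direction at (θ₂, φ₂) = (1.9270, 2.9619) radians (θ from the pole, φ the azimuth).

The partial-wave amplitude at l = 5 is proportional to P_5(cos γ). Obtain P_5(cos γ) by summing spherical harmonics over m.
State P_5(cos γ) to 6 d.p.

Expand P_5 via completeness: Σ_{m} conj(Y_{5,m}) at Ω₁ times Y_{5,m} at Ω₂ —
  m=-5: -0.30868 + 0.34013j × -0.20904 - 0.26259j = 0.15384 + 0.00996j  (running Σ = 0.15384 + 0.00996j)
  m=-4: -0.09388 + 0.00364j × -0.29721 - 0.26003j = 0.02885 + 0.02333j  (running Σ = 0.18269 + 0.03329j)
  m=-3: 0.24068 + 0.22708j × -0.02308 - 0.01381j = -0.00242 - 0.00856j  (running Σ = 0.18027 + 0.02472j)
  m=-2: 0.00208 + 0.10756j × 0.30868 + 0.11597j = -0.01183 + 0.03344j  (running Σ = 0.16844 + 0.05817j)
  m=-1: 0.21083 - 0.21495j × 0.11575 + 0.02103j = 0.02892 - 0.02045j  (running Σ = 0.19736 + 0.03772j)
  m=0: 0.11105 + 0.00000j × -0.30258 + 0.00000j = -0.03360 + 0.00000j  (running Σ = 0.16376 + 0.03772j)
  m=1: -0.21083 - 0.21495j × -0.11575 + 0.02103j = 0.02892 + 0.02045j  (running Σ = 0.19269 + 0.05817j)
  m=2: 0.00208 - 0.10756j × 0.30868 - 0.11597j = -0.01183 - 0.03344j  (running Σ = 0.18085 + 0.02472j)
  m=3: -0.24068 + 0.22708j × 0.02308 - 0.01381j = -0.00242 + 0.00856j  (running Σ = 0.17843 + 0.03329j)
  m=4: -0.09388 - 0.00364j × -0.29721 + 0.26003j = 0.02885 - 0.02333j  (running Σ = 0.20729 + 0.00996j)
  m=5: 0.30868 + 0.34013j × 0.20904 - 0.26259j = 0.15384 - 0.00996j  (running Σ = 0.36112 + 0.00000j)
Total Σ_m = 0.36112 + 0.00000j. Multiply by 1.142397: 0.41255 + 0.00000j. P_5(cos γ) = 0.412547

0.412547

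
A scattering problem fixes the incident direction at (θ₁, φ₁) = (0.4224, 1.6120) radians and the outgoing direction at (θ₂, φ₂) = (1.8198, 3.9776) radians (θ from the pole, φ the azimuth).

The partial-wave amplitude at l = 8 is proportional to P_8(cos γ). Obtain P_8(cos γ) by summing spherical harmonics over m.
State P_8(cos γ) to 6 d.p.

-0.050141

Expand P_8 via completeness: Σ_{m} conj(Y_{8,m}) at Ω₁ times Y_{8,m} at Ω₂ —
  m=-8: +0.000389+0.000133i × +0.368735-0.158021i = +0.000164-0.000012i  (running Σ = +0.000164-0.000012i)
  m=-7: +0.001041-0.003508i × +0.370700+0.170520i = +0.000984-0.001123i  (running Σ = +0.001149-0.001135i)
  m=-6: -0.019886-0.005019i × -0.008303-0.026497i = +0.000032+0.000569i  (running Σ = +0.001181-0.000567i)
  m=-5: -0.016652+0.079682i × +0.181671-0.308397i = +0.021549+0.019611i  (running Σ = +0.022729+0.019045i)
  m=-4: +0.229577+0.038184i × +0.099192-0.020359i = +0.023550-0.000886i  (running Σ = +0.046279+0.018158i)
  m=-3: +0.056594-0.455504i × -0.247112-0.181528i = -0.096672+0.102287i  (running Σ = -0.050393+0.120445i)
  m=-2: -0.530538-0.043819i × -0.015574-0.153342i = +0.001543+0.082036i  (running Σ = -0.048849+0.202481i)
  m=-1: -0.004966+0.120462i × -0.187046+0.207006i = -0.024007-0.023560i  (running Σ = -0.072857+0.178921i)
  m=0: -0.461673-0.000000i × -0.168696+0.000000i = +0.077882+0.000000i  (running Σ = +0.005025+0.178921i)
  m=1: +0.004966+0.120462i × +0.187046+0.207006i = -0.024007+0.023560i  (running Σ = -0.018982+0.202481i)
  m=2: -0.530538+0.043819i × -0.015574+0.153342i = +0.001543-0.082036i  (running Σ = -0.017439+0.120445i)
  m=3: -0.056594-0.455504i × +0.247112-0.181528i = -0.096672-0.102287i  (running Σ = -0.114110+0.018158i)
  m=4: +0.229577-0.038184i × +0.099192+0.020359i = +0.023550+0.000886i  (running Σ = -0.090561+0.019045i)
  m=5: +0.016652+0.079682i × -0.181671-0.308397i = +0.021549-0.019611i  (running Σ = -0.069012-0.000567i)
  m=6: -0.019886+0.005019i × -0.008303+0.026497i = +0.000032-0.000569i  (running Σ = -0.068980-0.001135i)
  m=7: -0.001041-0.003508i × -0.370700+0.170520i = +0.000984+0.001123i  (running Σ = -0.067996-0.000012i)
  m=8: +0.000389-0.000133i × +0.368735+0.158021i = +0.000164+0.000012i  (running Σ = -0.067831-0.000000i)
Σ over m = -0.067831-0.000000i; ×(4π/17) → -0.050141-0.000000i. Real part: -0.050141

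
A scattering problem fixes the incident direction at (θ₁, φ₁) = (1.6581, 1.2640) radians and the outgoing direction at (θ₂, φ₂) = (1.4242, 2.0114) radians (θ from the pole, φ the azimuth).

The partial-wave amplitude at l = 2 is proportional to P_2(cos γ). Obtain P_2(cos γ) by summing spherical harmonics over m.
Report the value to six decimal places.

Expand P_2 via completeness: Σ_{m} conj(Y_{2,m}) at Ω₁ times Y_{2,m} at Ω₂ —
  term(m=-2) = +0.011002-0.144496i   from Y*(Ω₁)=-0.313411+0.220729i, Y(Ω₂)=-0.240512+0.291655i
  term(m=-1) = -0.005495+0.005092i   from Y*(Ω₁)=-0.020266-0.063971i, Y(Ω₂)=-0.047612-0.100975i
  term(m=+0) = +0.090981+0.000000i   from Y*(Ω₁)=-0.308198-0.000000i, Y(Ω₂)=-0.295203+0.000000i
  term(m=+1) = -0.005495-0.005092i   from Y*(Ω₁)=+0.020266-0.063971i, Y(Ω₂)=+0.047612-0.100975i
  term(m=+2) = +0.011002+0.144496i   from Y*(Ω₁)=-0.313411-0.220729i, Y(Ω₂)=-0.240512-0.291655i
Total Σ_m = +0.101997+0.000000i. Multiply by 2.513274: +0.256345+0.000000i. P_2(cos γ) = 0.256345

0.256345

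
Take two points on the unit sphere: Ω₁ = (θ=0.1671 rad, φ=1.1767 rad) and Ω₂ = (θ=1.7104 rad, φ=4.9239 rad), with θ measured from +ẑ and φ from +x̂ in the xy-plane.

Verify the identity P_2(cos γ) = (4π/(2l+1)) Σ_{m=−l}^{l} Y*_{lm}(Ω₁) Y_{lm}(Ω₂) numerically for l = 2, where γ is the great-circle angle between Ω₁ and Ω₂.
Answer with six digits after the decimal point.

-0.388513

Term-by-term m-sum for l=2 (normalisation 4π/5 = 2.513274):
  m=-2: Y*=(-0.007535, 0.007577)  Y=(-0.345405, 0.155502)  product (0.001424, -0.003789)
  m=-1: Y*=(0.048651, 0.116991)  Y=(-0.022349, -0.104082)  product (0.011089, -0.007678)
  m=+0: Y*=(0.604609, -0.000000)  Y=(-0.297071, 0.000000)  product (-0.179612, 0.000000)
  m=+1: Y*=(-0.048651, 0.116991)  Y=(0.022349, -0.104082)  product (0.011089, 0.007678)
  m=+2: Y*=(-0.007535, -0.007577)  Y=(-0.345405, -0.155502)  product (0.001424, 0.003789)
Total Σ_m = (-0.154584, 0.000000). Multiply by 2.513274: (-0.388513, 0.000000). P_2(cos γ) = -0.388513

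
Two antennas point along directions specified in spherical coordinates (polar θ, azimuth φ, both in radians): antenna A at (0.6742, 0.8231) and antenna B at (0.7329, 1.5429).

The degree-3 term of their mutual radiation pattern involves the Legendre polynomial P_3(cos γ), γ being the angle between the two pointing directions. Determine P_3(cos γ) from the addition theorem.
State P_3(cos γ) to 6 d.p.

Summing Y*_{l m}(θ₁,φ₁)·Y_{l m}(θ₂,φ₂) over m ∈ [−3, 3]; prefactor 4π/(2·3+1) = 1.795196:
  [-3]  conj(Y_{3,-3})(Ω₁) = -0.079418+0.063216i ; Y_{3,-3}(Ω₂) = -0.010444+0.124503i ; Δ = -0.007041-0.010548i
  [-2]  conj(Y_{3,-2})(Ω₁) = -0.023439+0.310258i ; Y_{3,-2}(Ω₂) = -0.339457-0.018959i ; Δ = +0.013839-0.104875i
  [-1]  conj(Y_{3,-1})(Ω₁) = +0.281418+0.303480i ; Y_{3,-1}(Ω₂) = +0.010626-0.380827i ; Δ = +0.118564-0.103947i
  [+0]  conj(Y_{3,0})(Ω₁) = +0.014990-0.000000i ; Y_{3,0}(Ω₂) = -0.066009+0.000000i ; Δ = -0.000989+0.000000i
  [+1]  conj(Y_{3,1})(Ω₁) = -0.281418+0.303480i ; Y_{3,1}(Ω₂) = -0.010626-0.380827i ; Δ = +0.118564+0.103947i
  [+2]  conj(Y_{3,2})(Ω₁) = -0.023439-0.310258i ; Y_{3,2}(Ω₂) = -0.339457+0.018959i ; Δ = +0.013839+0.104875i
  [+3]  conj(Y_{3,3})(Ω₁) = +0.079418+0.063216i ; Y_{3,3}(Ω₂) = +0.010444+0.124503i ; Δ = -0.007041+0.010548i
Accumulated sum +0.249733-0.000000i; after 4π/(2l+1) scaling, +0.448320-0.000000i ⇒ P_3 = 0.448320

0.448320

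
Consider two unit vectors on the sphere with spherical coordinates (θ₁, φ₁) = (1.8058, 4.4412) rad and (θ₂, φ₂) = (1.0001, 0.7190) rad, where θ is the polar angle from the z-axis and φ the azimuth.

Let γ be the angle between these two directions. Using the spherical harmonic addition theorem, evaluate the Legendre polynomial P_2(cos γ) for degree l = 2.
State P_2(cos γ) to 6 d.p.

0.484324

Summing Y*_{l m}(θ₁,φ₁)·Y_{l m}(θ₂,φ₂) over m ∈ [−2, 2]; prefactor 4π/(2·2+1) = 2.513274:
  [-2]  conj(Y_{2,-2})(Ω₁) = (-0.312900, 0.188575) ; Y_{2,-2}(Ω₂) = (0.036219, -0.271137) ; Δ = (0.039797, 0.091669)
  [-1]  conj(Y_{2,-1})(Ω₁) = (0.046863, 0.168547) ; Y_{2,-1}(Ω₂) = (0.264270, -0.231316) ; Δ = (0.051372, 0.033702)
  [+0]  conj(Y_{2,0})(Ω₁) = (-0.264092, -0.000000) ; Y_{2,0}(Ω₂) = (-0.039264, 0.000000) ; Δ = (0.010369, 0.000000)
  [+1]  conj(Y_{2,1})(Ω₁) = (-0.046863, 0.168547) ; Y_{2,1}(Ω₂) = (-0.264270, -0.231316) ; Δ = (0.051372, -0.033702)
  [+2]  conj(Y_{2,2})(Ω₁) = (-0.312900, -0.188575) ; Y_{2,2}(Ω₂) = (0.036219, 0.271137) ; Δ = (0.039797, -0.091669)
Σ over m = (0.192707, -0.000000); ×(4π/5) → (0.484324, -0.000000). Real part: 0.484324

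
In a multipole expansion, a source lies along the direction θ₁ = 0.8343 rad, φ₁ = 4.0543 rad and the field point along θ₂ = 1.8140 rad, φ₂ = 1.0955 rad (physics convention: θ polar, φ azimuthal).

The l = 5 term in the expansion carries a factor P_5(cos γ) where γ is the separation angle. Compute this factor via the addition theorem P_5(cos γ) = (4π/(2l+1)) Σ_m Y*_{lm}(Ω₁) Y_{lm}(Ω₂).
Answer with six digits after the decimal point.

Expand P_5 via completeness: Σ_{m} conj(Y_{5,m}) at Ω₁ times Y_{5,m} at Ω₂ —
  m=-5: (0.015359, 0.102422) × (0.276868, 0.288336) = (-0.025280, 0.032786)  (running Σ = (-0.025280, 0.032786))
  m=-4: (-0.259271, -0.144766) × (0.101748, -0.296678) = (-0.069329, 0.062190)  (running Σ = (-0.094609, 0.094976))
  m=-3: (0.395920, -0.169014) × (0.149628, -0.021835) = (0.055550, -0.033934)  (running Σ = (-0.039058, 0.061042))
  m=-2: (-0.055632, 0.213751) × (-0.184572, -0.258427) = (0.065507, -0.025076)  (running Σ = (0.026449, 0.035966))
  m=-1: (0.151170, 0.195551) × (0.036806, -0.071518) = (0.019549, -0.003614)  (running Σ = (0.045998, 0.032352))
  m=0: (-0.295214, -0.000000) × (-0.314090, 0.000000) = (0.092724, 0.000000)  (running Σ = (0.138722, 0.032352))
  m=1: (-0.151170, 0.195551) × (-0.036806, -0.071518) = (0.019549, 0.003614)  (running Σ = (0.158272, 0.035966))
  m=2: (-0.055632, -0.213751) × (-0.184572, 0.258427) = (0.065507, 0.025076)  (running Σ = (0.223779, 0.061042))
  m=3: (-0.395920, -0.169014) × (-0.149628, -0.021835) = (0.055550, 0.033934)  (running Σ = (0.279329, 0.094976))
  m=4: (-0.259271, 0.144766) × (0.101748, 0.296678) = (-0.069329, -0.062190)  (running Σ = (0.210000, 0.032786))
  m=5: (-0.015359, 0.102422) × (-0.276868, 0.288336) = (-0.025280, -0.032786)  (running Σ = (0.184721, 0.000000))
Σ over m = (0.184721, 0.000000); ×(4π/11) → (0.211024, 0.000000). Real part: 0.211024

0.211024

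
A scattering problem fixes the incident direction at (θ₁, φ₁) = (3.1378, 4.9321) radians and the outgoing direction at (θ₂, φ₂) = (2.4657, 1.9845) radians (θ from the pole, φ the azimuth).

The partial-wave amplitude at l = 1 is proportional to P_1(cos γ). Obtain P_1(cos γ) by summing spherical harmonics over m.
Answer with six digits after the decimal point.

Term-by-term m-sum for l=1 (normalisation 4π/3 = 4.188790):
  [-1]  conj(Y_{1,-1})(Ω₁) = +0.000286-0.001279i ; Y_{1,-1}(Ω₂) = -0.086889-0.197905i ; Δ = -0.000278+0.000055i
  [+0]  conj(Y_{1,0})(Ω₁) = -0.488599-0.000000i ; Y_{1,0}(Ω₂) = -0.381183+0.000000i ; Δ = +0.186245+0.000000i
  [+1]  conj(Y_{1,1})(Ω₁) = -0.000286-0.001279i ; Y_{1,1}(Ω₂) = +0.086889-0.197905i ; Δ = -0.000278-0.000055i
Total Σ_m = +0.185690+0.000000i. Multiply by 4.188790: +0.777815+0.000000i. P_1(cos γ) = 0.777815

0.777815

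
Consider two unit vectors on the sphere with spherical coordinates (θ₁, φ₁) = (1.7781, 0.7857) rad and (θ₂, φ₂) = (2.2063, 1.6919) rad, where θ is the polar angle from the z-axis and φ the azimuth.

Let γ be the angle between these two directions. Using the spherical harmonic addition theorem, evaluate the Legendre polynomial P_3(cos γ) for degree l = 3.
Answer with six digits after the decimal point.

Addition theorem: P_3(cos γ) = (4π/7) Σ_m Y*_{lm}(Ω₁) Y_{lm}(Ω₂), m = −3…3:
  term(m=-3) = (-0.077534, -0.034903)   from Y*(Ω₁)=(-0.276725, 0.276224), Y(Ω₂)=(0.077281, 0.203270)
  term(m=-2) = (-0.018936, -0.076844)   from Y*(Ω₁)=(0.000122, -0.201436), Y(Ω₂)=(0.381423, -0.094234)
  term(m=-1) = (-0.030457, 0.038873)   from Y*(Ω₁)=(-0.176209, -0.176315), Y(Ω₂)=(-0.023933, -0.196658)
  term(m=+0) = (0.058742, 0.000000)   from Y*(Ω₁)=(0.214155, -0.000000), Y(Ω₂)=(0.274296, 0.000000)
  term(m=+1) = (-0.030457, -0.038873)   from Y*(Ω₁)=(0.176209, -0.176315), Y(Ω₂)=(0.023933, -0.196658)
  term(m=+2) = (-0.018936, 0.076844)   from Y*(Ω₁)=(0.000122, 0.201436), Y(Ω₂)=(0.381423, 0.094234)
  term(m=+3) = (-0.077534, 0.034903)   from Y*(Ω₁)=(0.276725, 0.276224), Y(Ω₂)=(-0.077281, 0.203270)
Σ over m = (-0.195110, 0.000000); ×(4π/7) → (-0.350260, 0.000000). Real part: -0.350260

-0.350260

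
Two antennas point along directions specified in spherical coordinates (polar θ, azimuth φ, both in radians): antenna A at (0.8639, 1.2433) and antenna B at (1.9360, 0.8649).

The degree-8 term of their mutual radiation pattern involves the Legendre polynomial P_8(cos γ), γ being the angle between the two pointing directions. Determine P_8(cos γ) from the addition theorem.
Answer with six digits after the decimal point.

Summing Y*_{l m}(θ₁,φ₁)·Y_{l m}(θ₂,φ₂) over m ∈ [−8, 8]; prefactor 4π/(2·8+1) = 0.739198:
  m=-8: -0.049940-0.028701i × +0.240239-0.177385i = -0.017089+0.001963i  (running Σ = -0.017089+0.001963i)
  m=-7: -0.147733+0.130011i × -0.444820-0.103629i = +0.079188-0.042522i  (running Σ = +0.062099-0.040559i)
  m=-6: +0.148852+0.357859i × +0.104810+0.202799i = -0.056972+0.067694i  (running Σ = +0.005127+0.027136i)
  m=-5: +0.445675-0.029764i × -0.084872+0.207718i = -0.031643+0.095101i  (running Σ = -0.026516+0.122237i)
  m=-4: +0.046608-0.174633i × +0.307887-0.101350i = -0.003349-0.058491i  (running Σ = -0.029865+0.063746i)
  m=-3: +0.213277+0.142278i × +0.069095+0.042067i = +0.008751+0.018803i  (running Σ = -0.021114+0.082548i)
  m=-2: +0.264932-0.203497i × -0.052551-0.327711i = -0.080611-0.076127i  (running Σ = -0.101725+0.006421i)
  m=-1: +0.036197+0.106546i × +0.011597-0.013605i = +0.001869+0.000743i  (running Σ = -0.099855+0.007165i)
  m=0: +0.352048-0.000000i × -0.328867+0.000000i = -0.115777+0.000000i  (running Σ = -0.215632+0.007165i)
  m=1: -0.036197+0.106546i × -0.011597-0.013605i = +0.001869-0.000743i  (running Σ = -0.213763+0.006421i)
  m=2: +0.264932+0.203497i × -0.052551+0.327711i = -0.080611+0.076127i  (running Σ = -0.294373+0.082548i)
  m=3: -0.213277+0.142278i × -0.069095+0.042067i = +0.008751-0.018803i  (running Σ = -0.285622+0.063746i)
  m=4: +0.046608+0.174633i × +0.307887+0.101350i = -0.003349+0.058491i  (running Σ = -0.288972+0.122237i)
  m=5: -0.445675-0.029764i × +0.084872+0.207718i = -0.031643-0.095101i  (running Σ = -0.320614+0.027136i)
  m=6: +0.148852-0.357859i × +0.104810-0.202799i = -0.056972-0.067694i  (running Σ = -0.377587-0.040559i)
  m=7: +0.147733+0.130011i × +0.444820-0.103629i = +0.079188+0.042522i  (running Σ = -0.298399+0.001963i)
  m=8: -0.049940+0.028701i × +0.240239+0.177385i = -0.017089-0.001963i  (running Σ = -0.315488-0.000000i)
Σ over m = -0.315488-0.000000i; ×(4π/17) → -0.233208-0.000000i. Real part: -0.233208

-0.233208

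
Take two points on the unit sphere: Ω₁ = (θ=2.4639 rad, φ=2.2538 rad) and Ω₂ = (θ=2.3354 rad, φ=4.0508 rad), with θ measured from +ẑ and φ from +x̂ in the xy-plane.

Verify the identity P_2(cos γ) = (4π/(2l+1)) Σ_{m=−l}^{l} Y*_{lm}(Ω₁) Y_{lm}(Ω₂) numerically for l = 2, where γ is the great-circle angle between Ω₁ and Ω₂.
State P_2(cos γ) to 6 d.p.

-0.212500

Term-by-term m-sum for l=2 (normalisation 4π/5 = 2.513274):
  term(m=-2) = -0.027475+0.013354i   from Y*(Ω₁)=-0.030881-0.148681i, Y(Ω₂)=-0.049305-0.195031i
  term(m=-1) = -0.032663-0.141923i   from Y*(Ω₁)=+0.238153-0.292701i, Y(Ω₂)=+0.237111-0.304513i
  term(m=+0) = +0.035724+0.000000i   from Y*(Ω₁)=+0.258818-0.000000i, Y(Ω₂)=+0.138026+0.000000i
  term(m=+1) = -0.032663+0.141923i   from Y*(Ω₁)=-0.238153-0.292701i, Y(Ω₂)=-0.237111-0.304513i
  term(m=+2) = -0.027475-0.013354i   from Y*(Ω₁)=-0.030881+0.148681i, Y(Ω₂)=-0.049305+0.195031i
Total Σ_m = -0.084551-0.000000i. Multiply by 2.513274: -0.212500-0.000000i. P_2(cos γ) = -0.212500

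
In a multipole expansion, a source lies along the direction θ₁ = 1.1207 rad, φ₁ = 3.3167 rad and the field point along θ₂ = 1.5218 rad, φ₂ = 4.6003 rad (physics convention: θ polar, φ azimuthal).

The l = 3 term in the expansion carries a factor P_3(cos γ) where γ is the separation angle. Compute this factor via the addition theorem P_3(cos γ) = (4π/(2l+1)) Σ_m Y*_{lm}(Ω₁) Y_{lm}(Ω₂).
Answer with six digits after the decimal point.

Expand P_3 via completeness: Σ_{m} conj(Y_{3,m}) at Ω₁ times Y_{3,m} at Ω₂ —
  m=-3: -0.263500-0.152738i × +0.137174-0.392440i = -0.096086+0.082456i  (running Σ = -0.096086+0.082456i)
  m=-2: +0.338584+0.123675i × -0.048684-0.011100i = -0.015111-0.009779i  (running Σ = -0.111197+0.072677i)
  m=-1: +0.015372+0.002720i × +0.035673-0.316920i = +0.001410-0.004775i  (running Σ = -0.109786+0.067902i)
  m=0: -0.333412-0.000000i × -0.054612+0.000000i = +0.018208+0.000000i  (running Σ = -0.091578+0.067902i)
  m=1: -0.015372+0.002720i × -0.035673-0.316920i = +0.001410+0.004775i  (running Σ = -0.090168+0.072677i)
  m=2: +0.338584-0.123675i × -0.048684+0.011100i = -0.015111+0.009779i  (running Σ = -0.105279+0.082456i)
  m=3: +0.263500-0.152738i × -0.137174-0.392440i = -0.096086-0.082456i  (running Σ = -0.201365+0.000000i)
Accumulated sum -0.201365+0.000000i; after 4π/(2l+1) scaling, -0.361489+0.000000i ⇒ P_3 = -0.361489

-0.361489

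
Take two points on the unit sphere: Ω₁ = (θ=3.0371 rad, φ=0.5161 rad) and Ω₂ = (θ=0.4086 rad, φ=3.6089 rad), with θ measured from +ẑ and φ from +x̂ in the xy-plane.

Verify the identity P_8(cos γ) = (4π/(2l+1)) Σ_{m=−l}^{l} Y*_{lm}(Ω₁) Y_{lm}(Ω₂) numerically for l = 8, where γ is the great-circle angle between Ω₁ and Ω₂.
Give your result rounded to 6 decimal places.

-0.091752

Addition theorem: P_8(cos γ) = (4π/17) Σ_m Y*_{lm}(Ω₁) Y_{lm}(Ω₂), m = −8…8:
  m=-8: (-0.000000, -0.000000) × (-0.000265, 0.000180) = (0.000000, 0.000000)  (running Σ = (0.000000, 0.000000))
  m=-7: (0.000000, 0.000000) × (0.002933, -0.000382) = (0.000000, 0.000000)  (running Σ = (0.000000, 0.000000))
  m=-6: (-0.000007, 0.000000) × (-0.016253, -0.005708) = (0.000000, 0.000000)  (running Σ = (0.000000, 0.000000))
  m=-5: (0.000100, -0.000063) × (0.049327, 0.051306) = (0.000008, 0.000002)  (running Σ = (0.000008, 0.000002))
  m=-4: (-0.000737, 0.001371) × (-0.062472, -0.203082) = (0.000324, 0.000064)  (running Σ = (0.000333, 0.000066))
  m=-3: (-0.000342, -0.015215) × (-0.074049, 0.434308) = (0.006633, 0.000978)  (running Σ = (0.006966, 0.001044))
  m=-2: (0.054211, 0.090726) × (0.326140, -0.441550) = (0.057740, 0.005653)  (running Σ = (0.064706, 0.006697))
  m=-1: (-0.406192, -0.230471) × (-0.159226, 0.080343) = (0.083193, 0.004062)  (running Σ = (0.147899, 0.010759))
  m=0: (0.945405, -0.000000) × (-0.444171, 0.000000) = (-0.419922, 0.000000)  (running Σ = (-0.272023, 0.010759))
  m=1: (0.406192, -0.230471) × (0.159226, 0.080343) = (0.083193, -0.004062)  (running Σ = (-0.188830, 0.006697))
  m=2: (0.054211, -0.090726) × (0.326140, 0.441550) = (0.057740, -0.005653)  (running Σ = (-0.131090, 0.001044))
  m=3: (0.000342, -0.015215) × (0.074049, 0.434308) = (0.006633, -0.000978)  (running Σ = (-0.124456, 0.000066))
  m=4: (-0.000737, -0.001371) × (-0.062472, 0.203082) = (0.000324, -0.000064)  (running Σ = (-0.124132, 0.000002))
  m=5: (-0.000100, -0.000063) × (-0.049327, 0.051306) = (0.000008, -0.000002)  (running Σ = (-0.124124, 0.000000))
  m=6: (-0.000007, -0.000000) × (-0.016253, 0.005708) = (0.000000, -0.000000)  (running Σ = (-0.124124, 0.000000))
  m=7: (-0.000000, 0.000000) × (-0.002933, -0.000382) = (0.000000, -0.000000)  (running Σ = (-0.124124, 0.000000))
  m=8: (-0.000000, 0.000000) × (-0.000265, -0.000180) = (0.000000, -0.000000)  (running Σ = (-0.124124, 0.000000))
Accumulated sum (-0.124124, 0.000000); after 4π/(2l+1) scaling, (-0.091752, 0.000000) ⇒ P_8 = -0.091752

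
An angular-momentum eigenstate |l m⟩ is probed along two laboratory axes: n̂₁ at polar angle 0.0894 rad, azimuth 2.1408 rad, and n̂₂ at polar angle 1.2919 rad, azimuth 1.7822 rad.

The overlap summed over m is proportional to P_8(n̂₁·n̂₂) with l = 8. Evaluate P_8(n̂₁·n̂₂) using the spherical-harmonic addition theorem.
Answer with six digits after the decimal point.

Term-by-term m-sum for l=8 (normalisation 4π/17 = 0.739198):
  [-8]  conj(Y_{8,-8})(Ω₁) = -0.00000 - 0.00000j ; Y_{8,-8}(Ω₂) = -0.04518 - 0.37334j ; Δ = -0.00000 + 0.00000j
  [-7]  conj(Y_{8,-7})(Ω₁) = -0.00000 + 0.00000j ; Y_{8,-7}(Ω₂) = 0.42897 + 0.03913j ; Δ = -0.00000 + 0.00000j
  [-6]  conj(Y_{8,-6})(Ω₁) = 0.00000 + 0.00000j ; Y_{8,-6}(Ω₂) = -0.01211 + 0.03881j ; Δ = -0.00000 + 0.00000j
  [-5]  conj(Y_{8,-5})(Ω₁) = -0.00002 - 0.00005j ; Y_{8,-5}(Ω₂) = 0.29828 + 0.16833j ; Δ = 0.00000 - 0.00002j
  [-4]  conj(Y_{8,-4})(Ω₁) = -0.00055 + 0.00064j ; Y_{8,-4}(Ω₂) = -0.11444 + 0.12913j ; Δ = -0.00002 - 0.00014j
  [-3]  conj(Y_{8,-3})(Ω₁) = 0.00956 + 0.00134j ; Y_{8,-3}(Ω₂) = 0.15869 + 0.21574j ; Δ = 0.00123 + 0.00227j
  [-2]  conj(Y_{8,-2})(Ω₁) = -0.03287 - 0.07152j ; Y_{8,-2}(Ω₂) = -0.20168 + 0.09075j ; Δ = 0.01312 + 0.01144j
  [-1]  conj(Y_{8,-1})(Ω₁) = -0.22149 + 0.34556j ; Y_{8,-1}(Ω₂) = 0.04821 + 0.22466j ; Δ = -0.08831 - 0.03310j
  [+0]  conj(Y_{8,0})(Ω₁) = 1.00165 + 0.00000j ; Y_{8,0}(Ω₂) = -0.23357 + 0.00000j ; Δ = -0.23396 + 0.00000j
  [+1]  conj(Y_{8,1})(Ω₁) = 0.22149 + 0.34556j ; Y_{8,1}(Ω₂) = -0.04821 + 0.22466j ; Δ = -0.08831 + 0.03310j
  [+2]  conj(Y_{8,2})(Ω₁) = -0.03287 + 0.07152j ; Y_{8,2}(Ω₂) = -0.20168 - 0.09075j ; Δ = 0.01312 - 0.01144j
  [+3]  conj(Y_{8,3})(Ω₁) = -0.00956 + 0.00134j ; Y_{8,3}(Ω₂) = -0.15869 + 0.21574j ; Δ = 0.00123 - 0.00227j
  [+4]  conj(Y_{8,4})(Ω₁) = -0.00055 - 0.00064j ; Y_{8,4}(Ω₂) = -0.11444 - 0.12913j ; Δ = -0.00002 + 0.00014j
  [+5]  conj(Y_{8,5})(Ω₁) = 0.00002 - 0.00005j ; Y_{8,5}(Ω₂) = -0.29828 + 0.16833j ; Δ = 0.00000 + 0.00002j
  [+6]  conj(Y_{8,6})(Ω₁) = 0.00000 - 0.00000j ; Y_{8,6}(Ω₂) = -0.01211 - 0.03881j ; Δ = -0.00000 - 0.00000j
  [+7]  conj(Y_{8,7})(Ω₁) = 0.00000 + 0.00000j ; Y_{8,7}(Ω₂) = -0.42897 + 0.03913j ; Δ = -0.00000 - 0.00000j
  [+8]  conj(Y_{8,8})(Ω₁) = -0.00000 + 0.00000j ; Y_{8,8}(Ω₂) = -0.04518 + 0.37334j ; Δ = -0.00000 - 0.00000j
Σ over m = -0.38192 + 0.00000j; ×(4π/17) → -0.28231 + 0.00000j. Real part: -0.282312

-0.282312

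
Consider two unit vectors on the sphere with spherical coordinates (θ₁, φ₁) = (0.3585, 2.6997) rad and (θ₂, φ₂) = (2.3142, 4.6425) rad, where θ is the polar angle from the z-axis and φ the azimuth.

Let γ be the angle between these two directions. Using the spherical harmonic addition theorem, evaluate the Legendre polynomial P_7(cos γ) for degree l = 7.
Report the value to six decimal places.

-0.053867

Expand P_7 via completeness: Σ_{m} conj(Y_{7,m}) at Ω₁ times Y_{7,m} at Ω₂ —
  term(m=-7) = (0.000010, -0.000016)   from Y*(Ω₁)=(0.000327, 0.000016), Y(Ω₂)=(0.027535, -0.051720)
  term(m=-6) = (-0.000405, -0.000520)   from Y*(Ω₁)=(-0.002884, -0.001539), Y(Ω₂)=(0.184092, 0.082063)
  term(m=-5) = (-0.007645, 0.002275)   from Y*(Ω₁)=(0.012097, 0.016292), Y(Ω₂)=(-0.134584, 0.369330)
  term(m=-4) = (-0.003118, 0.037578)   from Y*(Ω₁)=(-0.017104, -0.085795), Y(Ω₂)=(-0.414286, -0.118931)
  term(m=-3) = (0.028932, 0.014147)   from Y*(Ω₁)=(-0.063879, 0.255366), Y(Ω₂)=(0.025464, -0.119665)
  term(m=-2) = (-0.116830, 0.107538)   from Y*(Ω₁)=(0.326029, -0.397440), Y(Ω₂)=(-0.305879, -0.043036)
  term(m=-1) = (0.048845, 0.125189)   from Y*(Ω₁)=(-0.446091, 0.211043), Y(Ω₂)=(0.019016, -0.271640)
  term(m=+0) = (0.036123, 0.000000)   from Y*(Ω₁)=(-0.152791, -0.000000), Y(Ω₂)=(-0.236419, 0.000000)
  term(m=+1) = (0.048845, -0.125189)   from Y*(Ω₁)=(0.446091, 0.211043), Y(Ω₂)=(-0.019016, -0.271640)
  term(m=+2) = (-0.116830, -0.107538)   from Y*(Ω₁)=(0.326029, 0.397440), Y(Ω₂)=(-0.305879, 0.043036)
  term(m=+3) = (0.028932, -0.014147)   from Y*(Ω₁)=(0.063879, 0.255366), Y(Ω₂)=(-0.025464, -0.119665)
  term(m=+4) = (-0.003118, -0.037578)   from Y*(Ω₁)=(-0.017104, 0.085795), Y(Ω₂)=(-0.414286, 0.118931)
  term(m=+5) = (-0.007645, -0.002275)   from Y*(Ω₁)=(-0.012097, 0.016292), Y(Ω₂)=(0.134584, 0.369330)
  term(m=+6) = (-0.000405, 0.000520)   from Y*(Ω₁)=(-0.002884, 0.001539), Y(Ω₂)=(0.184092, -0.082063)
  term(m=+7) = (0.000010, 0.000016)   from Y*(Ω₁)=(-0.000327, 0.000016), Y(Ω₂)=(-0.027535, -0.051720)
Total Σ_m = (-0.064299, -0.000000). Multiply by 0.837758: (-0.053867, -0.000000). P_7(cos γ) = -0.053867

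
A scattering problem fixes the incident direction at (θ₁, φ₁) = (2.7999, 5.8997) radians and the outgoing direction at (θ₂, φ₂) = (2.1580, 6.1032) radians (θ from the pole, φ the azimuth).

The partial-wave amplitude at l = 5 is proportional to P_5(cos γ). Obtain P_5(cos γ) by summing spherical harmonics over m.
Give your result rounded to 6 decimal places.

Term-by-term m-sum for l=5 (normalisation 4π/11 = 1.142397):
  [-5]  conj(Y_{5,-5})(Ω₁) = -0.000666-0.001844i ; Y_{5,-5}(Ω₂) = +0.115373+0.145366i ; Δ = +0.000191-0.000310i
  [-4]  conj(Y_{5,-4})(Ω₁) = -0.000642+0.017422i ; Y_{5,-4}(Ω₂) = -0.293650-0.257520i ; Δ = +0.004675-0.004950i
  [-3]  conj(Y_{5,-3})(Ω₁) = +0.037123-0.083052i ; Y_{5,-3}(Ω₂) = +0.301753+0.180862i ; Δ = +0.026223-0.018347i
  [-2]  conj(Y_{5,-2})(Ω₁) = -0.214698+0.206928i ; Y_{5,-2}(Ω₂) = +0.048196+0.018139i ; Δ = -0.014101+0.006079i
  [-1]  conj(Y_{5,-1})(Ω₁) = +0.509661-0.205628i ; Y_{5,-1}(Ω₂) = -0.345934-0.062944i ; Δ = -0.189252+0.039053i
  [+0]  conj(Y_{5,0})(Ω₁) = -0.276194-0.000000i ; Y_{5,0}(Ω₂) = +0.035696+0.000000i ; Δ = -0.009859-0.000000i
  [+1]  conj(Y_{5,1})(Ω₁) = -0.509661-0.205628i ; Y_{5,1}(Ω₂) = +0.345934-0.062944i ; Δ = -0.189252-0.039053i
  [+2]  conj(Y_{5,2})(Ω₁) = -0.214698-0.206928i ; Y_{5,2}(Ω₂) = +0.048196-0.018139i ; Δ = -0.014101-0.006079i
  [+3]  conj(Y_{5,3})(Ω₁) = -0.037123-0.083052i ; Y_{5,3}(Ω₂) = -0.301753+0.180862i ; Δ = +0.026223+0.018347i
  [+4]  conj(Y_{5,4})(Ω₁) = -0.000642-0.017422i ; Y_{5,4}(Ω₂) = -0.293650+0.257520i ; Δ = +0.004675+0.004950i
  [+5]  conj(Y_{5,5})(Ω₁) = +0.000666-0.001844i ; Y_{5,5}(Ω₂) = -0.115373+0.145366i ; Δ = +0.000191+0.000310i
Total Σ_m = -0.354387+0.000000i. Multiply by 1.142397: -0.404850+0.000000i. P_5(cos γ) = -0.404850

-0.404850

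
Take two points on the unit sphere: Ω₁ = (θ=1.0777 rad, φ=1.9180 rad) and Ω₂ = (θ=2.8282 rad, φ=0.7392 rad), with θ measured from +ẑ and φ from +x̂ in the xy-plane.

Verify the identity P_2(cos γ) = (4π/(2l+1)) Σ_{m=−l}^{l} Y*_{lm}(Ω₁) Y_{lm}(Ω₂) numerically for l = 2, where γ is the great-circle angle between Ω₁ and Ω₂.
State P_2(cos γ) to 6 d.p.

Term-by-term m-sum for l=2 (normalisation 4π/5 = 2.513274):
  [-2]  conj(Y_{2,-2})(Ω₁) = -0.230317-0.191802i ; Y_{2,-2}(Ω₂) = +0.003387-0.036555i ; Δ = -0.007792+0.007770i
  [-1]  conj(Y_{2,-1})(Ω₁) = -0.109610+0.302904i ; Y_{2,-1}(Ω₂) = -0.167435+0.152637i ; Δ = -0.027882-0.067447i
  [+0]  conj(Y_{2,0})(Ω₁) = -0.103386-0.000000i ; Y_{2,0}(Ω₂) = +0.540857+0.000000i ; Δ = -0.055917-0.000000i
  [+1]  conj(Y_{2,1})(Ω₁) = +0.109610+0.302904i ; Y_{2,1}(Ω₂) = +0.167435+0.152637i ; Δ = -0.027882+0.067447i
  [+2]  conj(Y_{2,2})(Ω₁) = -0.230317+0.191802i ; Y_{2,2}(Ω₂) = +0.003387+0.036555i ; Δ = -0.007792-0.007770i
Accumulated sum -0.127264-0.000000i; after 4π/(2l+1) scaling, -0.319850-0.000000i ⇒ P_2 = -0.319850

-0.319850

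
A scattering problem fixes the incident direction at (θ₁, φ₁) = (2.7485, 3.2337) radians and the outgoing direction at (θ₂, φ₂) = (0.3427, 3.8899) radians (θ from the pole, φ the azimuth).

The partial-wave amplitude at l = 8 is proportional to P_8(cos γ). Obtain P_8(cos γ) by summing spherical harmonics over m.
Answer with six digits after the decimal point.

Summing Y*_{l m}(θ₁,φ₁)·Y_{l m}(θ₂,φ₂) over m ∈ [−8, 8]; prefactor 4π/(2·8+1) = 0.739198:
  m=-8: +0.000177+0.000161i × +0.000080+0.000025i = +0.000000+0.000000i  (running Σ = +0.000000+0.000000i)
  m=-7: +0.001842+0.001385i × -0.000471-0.000813i = +0.000000-0.000002i  (running Σ = +0.000000-0.000002i)
  m=-6: +0.011941+0.007364i × -0.001472+0.006505i = -0.000065+0.000067i  (running Σ = -0.000065+0.000065i)
  m=-5: +0.054373+0.026975i × +0.027913-0.019094i = +0.002033-0.000285i  (running Σ = +0.001968-0.000221i)
  m=-4: +0.177597+0.068563i × -0.124076-0.018545i = -0.020764-0.011800i  (running Σ = -0.018797-0.012021i)
  m=-3: +0.401796+0.113940i × +0.207039+0.259126i = +0.053663+0.127706i  (running Σ = +0.034866+0.115685i)
  m=-2: +0.552802+0.103002i × +0.042021-0.565420i = +0.081469-0.308237i  (running Σ = +0.116335-0.192552i)
  m=-1: +0.241751+0.022330i × -0.320767+0.297813i = -0.084196+0.064834i  (running Σ = +0.032139-0.127718i)
  m=0: -0.416454-0.000000i × -0.269884+0.000000i = +0.112394+0.000000i  (running Σ = +0.144533-0.127718i)
  m=1: -0.241751+0.022330i × +0.320767+0.297813i = -0.084196-0.064834i  (running Σ = +0.060337-0.192552i)
  m=2: +0.552802-0.103002i × +0.042021+0.565420i = +0.081469+0.308237i  (running Σ = +0.141806+0.115685i)
  m=3: -0.401796+0.113940i × -0.207039+0.259126i = +0.053663-0.127706i  (running Σ = +0.195468-0.012021i)
  m=4: +0.177597-0.068563i × -0.124076+0.018545i = -0.020764+0.011800i  (running Σ = +0.174704-0.000221i)
  m=5: -0.054373+0.026975i × -0.027913-0.019094i = +0.002033+0.000285i  (running Σ = +0.176737+0.000065i)
  m=6: +0.011941-0.007364i × -0.001472-0.006505i = -0.000065-0.000067i  (running Σ = +0.176672-0.000002i)
  m=7: -0.001842+0.001385i × +0.000471-0.000813i = +0.000000+0.000002i  (running Σ = +0.176672+0.000000i)
  m=8: +0.000177-0.000161i × +0.000080-0.000025i = +0.000000-0.000000i  (running Σ = +0.176672-0.000000i)
Accumulated sum +0.176672-0.000000i; after 4π/(2l+1) scaling, +0.130596-0.000000i ⇒ P_8 = 0.130596

0.130596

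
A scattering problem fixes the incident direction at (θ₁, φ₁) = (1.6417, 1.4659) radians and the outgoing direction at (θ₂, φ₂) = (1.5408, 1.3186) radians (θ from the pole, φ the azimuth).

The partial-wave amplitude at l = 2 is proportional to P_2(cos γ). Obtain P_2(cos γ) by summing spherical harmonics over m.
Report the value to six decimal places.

Addition theorem: P_2(cos γ) = (4π/5) Σ_m Y*_{lm}(Ω₁) Y_{lm}(Ω₂), m = −2…2:
  m=-2: Y*=-0.37591 + 0.08004j  Y=-0.33787 - 0.18651j  product 0.14194 + 0.04307j
  m=-1: Y*=-0.00572 - 0.05429j  Y=0.00578 - 0.02243j  product -0.00125 - 0.00019j
  m=+0: Y*=-0.31064 + 0.00000j  Y=-0.31454 + 0.00000j  product 0.09771 + 0.00000j
  m=+1: Y*=0.00572 - 0.05429j  Y=-0.00578 - 0.02243j  product -0.00125 + 0.00019j
  m=+2: Y*=-0.37591 - 0.08004j  Y=-0.33787 + 0.18651j  product 0.14194 - 0.04307j
Total Σ_m = 0.37908 + 0.00000j. Multiply by 2.513274: 0.95273 + 0.00000j. P_2(cos γ) = 0.952729

0.952729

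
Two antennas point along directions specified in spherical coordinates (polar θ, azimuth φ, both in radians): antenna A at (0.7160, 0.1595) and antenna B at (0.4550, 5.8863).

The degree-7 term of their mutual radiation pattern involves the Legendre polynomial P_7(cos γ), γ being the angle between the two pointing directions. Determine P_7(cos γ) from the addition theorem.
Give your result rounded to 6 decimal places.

-0.253702

Addition theorem: P_7(cos γ) = (4π/15) Σ_m Y*_{lm}(Ω₁) Y_{lm}(Ω₂), m = −7…7:
  m=-7: Y*=+0.011517+0.023583i  Y=-0.001480+0.000563i  product -0.000030-0.000028i
  m=-6: Y*=+0.065012+0.092271i  Y=-0.008773+0.008343i  product -0.001340-0.000267i
  m=-5: Y*=+0.199815+0.204711i  Y=-0.022939+0.052259i  product -0.015282+0.005746i
  m=-4: Y*=+0.363152+0.269256i  Y=-0.003083+0.184113i  product -0.050693+0.066031i
  m=-3: Y*=+0.326612+0.169416i  Y=+0.149276+0.373587i  product -0.014536+0.147308i
  m=-2: Y*=-0.061950-0.020461i  Y=+0.368124+0.374340i  product -0.015146-0.030722i
  m=-1: Y*=-0.389854-0.062714i  Y=+0.181709+0.076159i  product -0.066064-0.041087i
  m=+0: Y*=-0.057234-0.000000i  Y=-0.407929+0.000000i  product +0.023347+0.000000i
  m=+1: Y*=+0.389854-0.062714i  Y=-0.181709+0.076159i  product -0.066064+0.041087i
  m=+2: Y*=-0.061950+0.020461i  Y=+0.368124-0.374340i  product -0.015146+0.030722i
  m=+3: Y*=-0.326612+0.169416i  Y=-0.149276+0.373587i  product -0.014536-0.147308i
  m=+4: Y*=+0.363152-0.269256i  Y=-0.003083-0.184113i  product -0.050693-0.066031i
  m=+5: Y*=-0.199815+0.204711i  Y=+0.022939+0.052259i  product -0.015282-0.005746i
  m=+6: Y*=+0.065012-0.092271i  Y=-0.008773-0.008343i  product -0.001340+0.000267i
  m=+7: Y*=-0.011517+0.023583i  Y=+0.001480+0.000563i  product -0.000030+0.000028i
Σ over m = -0.302835+0.000000i; ×(4π/15) → -0.253702+0.000000i. Real part: -0.253702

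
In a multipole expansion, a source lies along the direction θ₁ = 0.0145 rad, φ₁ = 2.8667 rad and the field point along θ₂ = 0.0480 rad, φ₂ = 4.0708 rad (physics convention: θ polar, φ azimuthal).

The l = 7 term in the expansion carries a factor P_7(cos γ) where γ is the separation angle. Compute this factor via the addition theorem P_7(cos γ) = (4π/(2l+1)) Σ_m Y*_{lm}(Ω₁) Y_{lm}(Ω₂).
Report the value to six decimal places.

Summing Y*_{l m}(θ₁,φ₁)·Y_{l m}(θ₂,φ₂) over m ∈ [−7, 7]; prefactor 4π/(2·7+1) = 0.837758:
  term(m=-7) = -0.00000 - 0.00000j   from Y*(Ω₁)=0.00000 + 0.00000j, Y(Ω₂)=-0.00000 + 0.00000j
  term(m=-6) = 0.00000 - 0.00000j   from Y*(Ω₁)=-0.00000 - 0.00000j, Y(Ω₂)=0.00000 + 0.00000j
  term(m=-5) = 0.00000 + 0.00000j   from Y*(Ω₁)=-0.00000 + 0.00000j, Y(Ω₂)=0.00000 - 0.00000j
  term(m=-4) = 0.00000 + 0.00000j   from Y*(Ω₁)=0.00000 - 0.00000j, Y(Ω₂)=-0.00003 + 0.00002j
  term(m=-3) = -0.00000 + 0.00000j   from Y*(Ω₁)=-0.00002 + 0.00002j, Y(Ω₂)=0.00091 + 0.00034j
  term(m=-2) = -0.00002 - 0.00002j   from Y*(Ω₁)=0.00135 - 0.00082j, Y(Ω₂)=-0.00486 - 0.01642j
  term(m=-1) = 0.00410 - 0.01067j   from Y*(Ω₁)=-0.05697 + 0.01607j, Y(Ω₂)=-0.11557 + 0.15471j
  term(m=+0) = 1.15207 + 0.00000j   from Y*(Ω₁)=1.08933 + 0.00000j, Y(Ω₂)=1.05759 + 0.00000j
  term(m=+1) = 0.00410 + 0.01067j   from Y*(Ω₁)=0.05697 + 0.01607j, Y(Ω₂)=0.11557 + 0.15471j
  term(m=+2) = -0.00002 + 0.00002j   from Y*(Ω₁)=0.00135 + 0.00082j, Y(Ω₂)=-0.00486 + 0.01642j
  term(m=+3) = -0.00000 - 0.00000j   from Y*(Ω₁)=0.00002 + 0.00002j, Y(Ω₂)=-0.00091 + 0.00034j
  term(m=+4) = 0.00000 - 0.00000j   from Y*(Ω₁)=0.00000 + 0.00000j, Y(Ω₂)=-0.00003 - 0.00002j
  term(m=+5) = 0.00000 - 0.00000j   from Y*(Ω₁)=0.00000 + 0.00000j, Y(Ω₂)=-0.00000 - 0.00000j
  term(m=+6) = 0.00000 + 0.00000j   from Y*(Ω₁)=-0.00000 + 0.00000j, Y(Ω₂)=0.00000 - 0.00000j
  term(m=+7) = -0.00000 + 0.00000j   from Y*(Ω₁)=-0.00000 + 0.00000j, Y(Ω₂)=0.00000 + 0.00000j
Σ over m = 1.16022 - 0.00000j; ×(4π/15) → 0.97199 - 0.00000j. Real part: 0.971986

0.971986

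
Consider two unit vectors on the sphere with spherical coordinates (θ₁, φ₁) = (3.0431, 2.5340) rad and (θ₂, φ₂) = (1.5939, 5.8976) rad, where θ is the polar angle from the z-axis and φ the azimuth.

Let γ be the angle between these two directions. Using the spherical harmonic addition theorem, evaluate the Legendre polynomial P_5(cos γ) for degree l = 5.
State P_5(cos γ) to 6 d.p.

Expand P_5 via completeness: Σ_{m} conj(Y_{5,m}) at Ω₁ times Y_{5,m} at Ω₂ —
  term(m=-5) = -0.000001+0.000002i   from Y*(Ω₁)=+0.000004+0.000000i, Y(Ω₂)=-0.162038+0.434267i
  term(m=-4) = +0.000003-0.000004i   from Y*(Ω₁)=+0.000103+0.000089i, Y(Ω₂)=-0.000964-0.033857i
  term(m=-3) = +0.000704-0.000553i   from Y*(Ω₁)=+0.000649+0.002521i, Y(Ω₂)=-0.138398-0.314939i
  term(m=-2) = -0.001134+0.000539i   from Y*(Ω₁)=-0.011191+0.030132i, Y(Ω₂)=+0.028016+0.027230i
  term(m=-1) = -0.075483+0.017039i   from Y*(Ω₁)=-0.199911+0.139007i, Y(Ω₂)=+0.294472+0.119527i
  term(m=+0) = +0.035119+0.000000i   from Y*(Ω₁)=-0.868733-0.000000i, Y(Ω₂)=-0.040425+0.000000i
  term(m=+1) = -0.075483-0.017039i   from Y*(Ω₁)=+0.199911+0.139007i, Y(Ω₂)=-0.294472+0.119527i
  term(m=+2) = -0.001134-0.000539i   from Y*(Ω₁)=-0.011191-0.030132i, Y(Ω₂)=+0.028016-0.027230i
  term(m=+3) = +0.000704+0.000553i   from Y*(Ω₁)=-0.000649+0.002521i, Y(Ω₂)=+0.138398-0.314939i
  term(m=+4) = +0.000003+0.000004i   from Y*(Ω₁)=+0.000103-0.000089i, Y(Ω₂)=-0.000964+0.033857i
  term(m=+5) = -0.000001-0.000002i   from Y*(Ω₁)=-0.000004+0.000000i, Y(Ω₂)=+0.162038+0.434267i
Total Σ_m = -0.116704-0.000000i. Multiply by 1.142397: -0.133322-0.000000i. P_5(cos γ) = -0.133322

-0.133322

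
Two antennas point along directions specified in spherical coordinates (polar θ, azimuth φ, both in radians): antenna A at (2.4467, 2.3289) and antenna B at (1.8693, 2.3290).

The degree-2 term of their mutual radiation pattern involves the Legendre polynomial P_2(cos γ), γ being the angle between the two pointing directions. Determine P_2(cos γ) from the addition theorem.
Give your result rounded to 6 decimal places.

Addition theorem: P_2(cos γ) = (4π/5) Σ_m Y*_{lm}(Ω₁) Y_{lm}(Ω₂), m = −2…2:
  m=-2: (-0.008641, -0.158132) × (-0.019183, 0.352344) = (0.055883, -0.000011)  (running Σ = (0.055883, -0.000011))
  m=-1: (0.261242, -0.275907) × (0.149318, 0.157668) = (0.082510, -0.000008)  (running Σ = (0.138392, -0.000019))
  m=0: (0.242863, -0.000000) × (-0.233558, 0.000000) = (-0.056723, 0.000000)  (running Σ = (0.081670, -0.000019))
  m=1: (-0.261242, -0.275907) × (-0.149318, 0.157668) = (0.082510, 0.000008)  (running Σ = (0.164179, -0.000011))
  m=2: (-0.008641, 0.158132) × (-0.019183, -0.352344) = (0.055883, 0.000011)  (running Σ = (0.220062, 0.000000))
Total Σ_m = (0.220062, 0.000000). Multiply by 2.513274: (0.553076, 0.000000). P_2(cos γ) = 0.553076

0.553076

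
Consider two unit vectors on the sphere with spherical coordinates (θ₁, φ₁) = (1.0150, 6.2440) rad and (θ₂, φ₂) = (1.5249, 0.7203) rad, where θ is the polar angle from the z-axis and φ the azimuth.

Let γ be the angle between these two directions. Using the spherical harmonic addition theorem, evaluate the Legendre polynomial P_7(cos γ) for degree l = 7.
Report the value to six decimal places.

0.290121

Summing Y*_{l m}(θ₁,φ₁)·Y_{l m}(θ₂,φ₂) over m ∈ [−7, 7]; prefactor 4π/(2·7+1) = 0.837758:
  term(m=-7) = 0.04500 + 0.06521j   from Y*(Ω₁)=0.15365 - 0.04324j, Y(Ω₂)=0.16071 + 0.46963j
  term(m=-6) = -0.00490 + 0.03126j   from Y*(Ω₁)=0.36074 - 0.08641j, Y(Ω₂)=-0.03248 + 0.07888j
  term(m=-5) = 0.11960 - 0.09203j   from Y*(Ω₁)=0.41696 - 0.08275j, Y(Ω₂)=0.31812 - 0.15758j
  term(m=-4) = 0.01237 + 0.00129j   from Y*(Ω₁)=0.12327 - 0.01948j, Y(Ω₂)=0.09631 + 0.02566j
  term(m=-3) = 0.05971 + 0.06979j   from Y*(Ω₁)=-0.28901 + 0.03413j, Y(Ω₂)=-0.17561 - 0.26223j
  term(m=-2) = -0.00148 + 0.02857j   from Y*(Ω₁)=-0.26962 + 0.02117j, Y(Ω₂)=0.01374 - 0.10490j
  term(m=-1) = -0.04117 + 0.03909j   from Y*(Ω₁)=0.18845 - 0.00739j, Y(Ω₂)=-0.22627 + 0.19857j
  term(m=+0) = -0.03194 + 0.00000j   from Y*(Ω₁)=0.29688 + 0.00000j, Y(Ω₂)=-0.10758 + 0.00000j
  term(m=+1) = -0.04117 - 0.03909j   from Y*(Ω₁)=-0.18845 - 0.00739j, Y(Ω₂)=0.22627 + 0.19857j
  term(m=+2) = -0.00148 - 0.02857j   from Y*(Ω₁)=-0.26962 - 0.02117j, Y(Ω₂)=0.01374 + 0.10490j
  term(m=+3) = 0.05971 - 0.06979j   from Y*(Ω₁)=0.28901 + 0.03413j, Y(Ω₂)=0.17561 - 0.26223j
  term(m=+4) = 0.01237 - 0.00129j   from Y*(Ω₁)=0.12327 + 0.01948j, Y(Ω₂)=0.09631 - 0.02566j
  term(m=+5) = 0.11960 + 0.09203j   from Y*(Ω₁)=-0.41696 - 0.08275j, Y(Ω₂)=-0.31812 - 0.15758j
  term(m=+6) = -0.00490 - 0.03126j   from Y*(Ω₁)=0.36074 + 0.08641j, Y(Ω₂)=-0.03248 - 0.07888j
  term(m=+7) = 0.04500 - 0.06521j   from Y*(Ω₁)=-0.15365 - 0.04324j, Y(Ω₂)=-0.16071 + 0.46963j
Σ over m = 0.34631 - 0.00000j; ×(4π/15) → 0.29012 - 0.00000j. Real part: 0.290121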